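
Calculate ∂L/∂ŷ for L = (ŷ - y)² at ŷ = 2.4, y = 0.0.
∂L/∂ŷ = 4.8

∂L/∂ŷ = 2(ŷ - y) = 2(2.4 - 0.0) = 2(2.4) = 4.8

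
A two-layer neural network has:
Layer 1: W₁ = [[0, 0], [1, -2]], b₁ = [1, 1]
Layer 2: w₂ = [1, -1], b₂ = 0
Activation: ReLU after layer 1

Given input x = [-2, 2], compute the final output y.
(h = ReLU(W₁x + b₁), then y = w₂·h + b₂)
y = 1

Layer 1 pre-activation: z₁ = [1, -5]
After ReLU: h = [1, 0]
Layer 2 output: y = 1×1 + -1×0 + 0 = 1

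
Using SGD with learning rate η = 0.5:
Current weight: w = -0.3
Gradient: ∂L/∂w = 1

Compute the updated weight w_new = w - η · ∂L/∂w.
w_new = -0.8

w_new = w - η·∂L/∂w = -0.3 - 0.5×(1) = -0.3 - (0.5) = -0.8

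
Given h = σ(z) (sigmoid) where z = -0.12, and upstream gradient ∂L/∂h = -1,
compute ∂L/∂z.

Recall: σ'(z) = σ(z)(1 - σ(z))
∂L/∂z = -0.2491

σ(-0.12) = 0.47
σ'(-0.12) = σ(-0.12)(1 - σ(-0.12)) = 0.47 × 0.53 = 0.2491
∂L/∂z = ∂L/∂h · σ'(z) = -1 × 0.2491 = -0.2491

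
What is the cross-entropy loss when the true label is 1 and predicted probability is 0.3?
L = 1.204

L = -1·log(0.3) - 0·log(0.7) = -log(0.3) = 1.204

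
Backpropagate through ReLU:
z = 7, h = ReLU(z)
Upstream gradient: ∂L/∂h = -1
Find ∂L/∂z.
∂L/∂z = -1

h = ReLU(7) = 7
Since z > 0: ∂h/∂z = 1
∂L/∂z = ∂L/∂h · ∂h/∂z = -1 × 1 = -1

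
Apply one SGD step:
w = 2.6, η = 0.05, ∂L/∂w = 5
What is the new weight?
w_new = 2.35

w_new = w - η·∂L/∂w = 2.6 - 0.05×(5) = 2.6 - (0.25) = 2.35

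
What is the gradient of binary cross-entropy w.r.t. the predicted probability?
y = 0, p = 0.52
∂L/∂p = 2.083

∂L/∂p = -y/p + (1-y)/(1-p) = 0 + 1/0.48 = 2.083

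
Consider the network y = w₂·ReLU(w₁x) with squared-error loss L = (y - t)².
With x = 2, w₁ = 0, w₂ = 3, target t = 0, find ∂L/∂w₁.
∂L/∂w₁ = 0

Forward pass:
z = w₁x = 0×2 = 0
h = ReLU(0) = 0
y = w₂h = 3×0 = 0

Backward pass:
∂L/∂y = 2(y - t) = 2(0 - 0) = 0
∂y/∂h = w₂ = 3
∂h/∂z = 0 (ReLU derivative)
∂z/∂w₁ = x = 2

∂L/∂w₁ = 0 × 3 × 0 × 2 = 0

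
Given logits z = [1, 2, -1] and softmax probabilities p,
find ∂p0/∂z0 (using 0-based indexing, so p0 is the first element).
∂p0/∂z0 = 0.1922

p = softmax(z) = [0.2595, 0.7054, 0.03512]
p0 = 0.2595

∂p0/∂z0 = p0(1 - p0) = 0.2595 × (1 - 0.2595) = 0.1922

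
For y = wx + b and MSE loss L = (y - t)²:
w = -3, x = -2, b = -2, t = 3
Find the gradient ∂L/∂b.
∂L/∂b = 2

y = wx + b = (-3)(-2) + -2 = 4
∂L/∂y = 2(y - t) = 2(4 - 3) = 2
∂y/∂b = 1
∂L/∂b = ∂L/∂y · ∂y/∂b = 2 × 1 = 2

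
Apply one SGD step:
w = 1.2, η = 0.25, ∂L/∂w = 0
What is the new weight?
w_new = 1.2

w_new = w - η·∂L/∂w = 1.2 - 0.25×(0) = 1.2 - (0) = 1.2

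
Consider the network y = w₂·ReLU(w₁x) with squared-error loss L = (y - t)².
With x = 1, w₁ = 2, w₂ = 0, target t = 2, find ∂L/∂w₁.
∂L/∂w₁ = 0

Forward pass:
z = w₁x = 2×1 = 2
h = ReLU(2) = 2
y = w₂h = 0×2 = 0

Backward pass:
∂L/∂y = 2(y - t) = 2(0 - 2) = -4
∂y/∂h = w₂ = 0
∂h/∂z = 1 (ReLU derivative)
∂z/∂w₁ = x = 1

∂L/∂w₁ = -4 × 0 × 1 × 1 = 0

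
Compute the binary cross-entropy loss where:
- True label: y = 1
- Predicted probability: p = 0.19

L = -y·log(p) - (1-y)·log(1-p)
L = 1.661

L = -1·log(0.19) - 0·log(0.81) = -log(0.19) = 1.661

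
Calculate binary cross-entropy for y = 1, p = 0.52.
L = 0.6539

L = -1·log(0.52) - 0·log(0.48) = -log(0.52) = 0.6539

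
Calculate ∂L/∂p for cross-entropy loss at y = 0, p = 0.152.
∂L/∂p = 1.179

∂L/∂p = -y/p + (1-y)/(1-p) = 0 + 1/0.848 = 1.179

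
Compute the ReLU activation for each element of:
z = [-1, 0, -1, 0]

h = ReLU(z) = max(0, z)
h = [0, 0, 0, 0]

ReLU applied element-wise: max(0,-1)=0, max(0,0)=0, max(0,-1)=0, max(0,0)=0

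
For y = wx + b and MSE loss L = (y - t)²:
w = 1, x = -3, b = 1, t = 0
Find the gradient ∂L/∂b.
∂L/∂b = -4

y = wx + b = (1)(-3) + 1 = -2
∂L/∂y = 2(y - t) = 2(-2 - 0) = -4
∂y/∂b = 1
∂L/∂b = ∂L/∂y · ∂y/∂b = -4 × 1 = -4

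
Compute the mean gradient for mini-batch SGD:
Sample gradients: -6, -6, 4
Average gradient = -2.667

Average = (1/3)(-6 + -6 + 4) = -8/3 = -2.667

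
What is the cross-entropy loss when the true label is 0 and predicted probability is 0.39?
L = 0.4943

L = -0·log(0.39) - 1·log(0.61) = -log(0.61) = 0.4943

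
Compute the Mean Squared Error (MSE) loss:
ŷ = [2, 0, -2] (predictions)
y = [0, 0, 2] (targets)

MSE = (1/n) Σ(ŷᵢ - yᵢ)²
MSE = 6.667

MSE = (1/3)((2-0)² + (0-0)² + (-2-2)²) = (1/3)(4 + 0 + 16) = 6.667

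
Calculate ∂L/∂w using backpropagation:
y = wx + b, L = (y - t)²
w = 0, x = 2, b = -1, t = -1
∂L/∂w = 0

y = wx + b = (0)(2) + -1 = -1
∂L/∂y = 2(y - t) = 2(-1 - -1) = 0
∂y/∂w = x = 2
∂L/∂w = ∂L/∂y · ∂y/∂w = 0 × 2 = 0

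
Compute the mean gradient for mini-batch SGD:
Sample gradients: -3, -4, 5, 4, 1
Average gradient = 0.6

Average = (1/5)(-3 + -4 + 5 + 4 + 1) = 3/5 = 0.6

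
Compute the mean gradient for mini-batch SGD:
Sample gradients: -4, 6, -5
Average gradient = -1

Average = (1/3)(-4 + 6 + -5) = -3/3 = -1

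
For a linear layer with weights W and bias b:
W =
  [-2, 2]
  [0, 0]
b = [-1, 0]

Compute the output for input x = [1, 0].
y = [-3, 0]

Wx = [-2×1 + 2×0, 0×1 + 0×0]
   = [-2, 0]
y = Wx + b = [-2 + -1, 0 + 0] = [-3, 0]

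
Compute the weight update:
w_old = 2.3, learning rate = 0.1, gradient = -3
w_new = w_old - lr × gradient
w_new = 2.6

w_new = w - η·∂L/∂w = 2.3 - 0.1×(-3) = 2.3 - (-0.3) = 2.6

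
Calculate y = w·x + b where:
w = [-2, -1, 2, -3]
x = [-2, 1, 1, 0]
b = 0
y = 5

y = (-2)(-2) + (-1)(1) + (2)(1) + (-3)(0) + 0 = 5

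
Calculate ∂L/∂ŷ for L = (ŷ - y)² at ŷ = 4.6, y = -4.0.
∂L/∂ŷ = 17.2

∂L/∂ŷ = 2(ŷ - y) = 2(4.6 - -4.0) = 2(8.6) = 17.2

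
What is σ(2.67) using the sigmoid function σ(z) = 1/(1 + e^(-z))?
0.9352

sigmoid(2.67) = 1/(1 + e^(-2.67)) = 1/(1 + 0.06925) = 0.9352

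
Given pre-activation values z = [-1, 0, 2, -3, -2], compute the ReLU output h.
h = [0, 0, 2, 0, 0]

ReLU applied element-wise: max(0,-1)=0, max(0,0)=0, max(0,2)=2, max(0,-3)=0, max(0,-2)=0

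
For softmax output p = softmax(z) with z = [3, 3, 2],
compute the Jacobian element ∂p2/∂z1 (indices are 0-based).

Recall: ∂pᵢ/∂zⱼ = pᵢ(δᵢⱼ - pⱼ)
∂p2/∂z1 = -0.06561

p = softmax(z) = [0.4223, 0.4223, 0.1554]
p2 = 0.1554, p1 = 0.4223

∂p2/∂z1 = -p2 × p1 = -0.1554 × 0.4223 = -0.06561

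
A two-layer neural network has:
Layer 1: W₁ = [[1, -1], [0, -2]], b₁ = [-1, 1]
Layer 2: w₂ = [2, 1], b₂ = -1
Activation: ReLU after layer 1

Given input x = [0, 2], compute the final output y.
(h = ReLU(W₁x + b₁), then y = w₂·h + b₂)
y = -1

Layer 1 pre-activation: z₁ = [-3, -3]
After ReLU: h = [0, 0]
Layer 2 output: y = 2×0 + 1×0 + -1 = -1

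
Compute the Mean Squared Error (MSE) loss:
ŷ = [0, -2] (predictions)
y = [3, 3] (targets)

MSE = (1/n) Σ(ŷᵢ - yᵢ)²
MSE = 17

MSE = (1/2)((0-3)² + (-2-3)²) = (1/2)(9 + 25) = 17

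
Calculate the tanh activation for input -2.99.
-0.995

tanh(-2.99) = (e^(-2.99) - e^(2.99))/(e^(-2.99) + e^(2.99)) = -0.995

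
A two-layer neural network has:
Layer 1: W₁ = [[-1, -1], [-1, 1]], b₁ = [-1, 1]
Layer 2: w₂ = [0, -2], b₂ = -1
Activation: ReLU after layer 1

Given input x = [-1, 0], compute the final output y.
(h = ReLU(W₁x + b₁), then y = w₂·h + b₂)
y = -5

Layer 1 pre-activation: z₁ = [0, 2]
After ReLU: h = [0, 2]
Layer 2 output: y = 0×0 + -2×2 + -1 = -5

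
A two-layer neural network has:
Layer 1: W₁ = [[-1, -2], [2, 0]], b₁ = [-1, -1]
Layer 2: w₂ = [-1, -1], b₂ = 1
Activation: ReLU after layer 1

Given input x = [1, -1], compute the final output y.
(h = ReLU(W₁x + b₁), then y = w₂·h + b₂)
y = 0

Layer 1 pre-activation: z₁ = [0, 1]
After ReLU: h = [0, 1]
Layer 2 output: y = -1×0 + -1×1 + 1 = 0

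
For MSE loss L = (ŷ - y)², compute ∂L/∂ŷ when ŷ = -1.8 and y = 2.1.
∂L/∂ŷ = -7.8

∂L/∂ŷ = 2(ŷ - y) = 2(-1.8 - 2.1) = 2(-3.9) = -7.8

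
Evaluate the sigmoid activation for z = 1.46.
0.8115

sigmoid(1.46) = 1/(1 + e^(-1.46)) = 1/(1 + 0.2322) = 0.8115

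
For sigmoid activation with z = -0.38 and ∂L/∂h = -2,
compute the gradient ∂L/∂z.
∂L/∂z = -0.4824

σ(-0.38) = 0.4061
σ'(-0.38) = σ(-0.38)(1 - σ(-0.38)) = 0.4061 × 0.5939 = 0.2412
∂L/∂z = ∂L/∂h · σ'(z) = -2 × 0.2412 = -0.4824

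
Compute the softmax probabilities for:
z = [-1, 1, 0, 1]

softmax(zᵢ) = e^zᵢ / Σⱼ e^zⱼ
p = [0.0541, 0.3995, 0.147, 0.3995]

exp(z) = [0.3679, 2.718, 1, 2.718]
Sum = 6.804
p = [0.0541, 0.3995, 0.147, 0.3995]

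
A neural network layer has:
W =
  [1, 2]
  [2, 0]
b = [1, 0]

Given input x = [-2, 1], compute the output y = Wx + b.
y = [1, -4]

Wx = [1×-2 + 2×1, 2×-2 + 0×1]
   = [0, -4]
y = Wx + b = [0 + 1, -4 + 0] = [1, -4]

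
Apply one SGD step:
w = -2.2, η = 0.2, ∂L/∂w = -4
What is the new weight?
w_new = -1.4

w_new = w - η·∂L/∂w = -2.2 - 0.2×(-4) = -2.2 - (-0.8) = -1.4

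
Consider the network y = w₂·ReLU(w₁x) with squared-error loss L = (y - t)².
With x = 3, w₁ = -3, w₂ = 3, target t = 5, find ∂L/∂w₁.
∂L/∂w₁ = 0

Forward pass:
z = w₁x = -3×3 = -9
h = ReLU(-9) = 0
y = w₂h = 3×0 = 0

Backward pass:
∂L/∂y = 2(y - t) = 2(0 - 5) = -10
∂y/∂h = w₂ = 3
∂h/∂z = 0 (ReLU derivative)
∂z/∂w₁ = x = 3

∂L/∂w₁ = -10 × 3 × 0 × 3 = 0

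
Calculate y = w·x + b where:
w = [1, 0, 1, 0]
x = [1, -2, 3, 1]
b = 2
y = 6

y = (1)(1) + (0)(-2) + (1)(3) + (0)(1) + 2 = 6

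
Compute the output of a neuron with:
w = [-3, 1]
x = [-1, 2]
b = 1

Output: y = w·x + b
y = 6

y = (-3)(-1) + (1)(2) + 1 = 6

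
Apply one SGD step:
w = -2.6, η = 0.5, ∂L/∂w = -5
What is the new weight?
w_new = -0.1

w_new = w - η·∂L/∂w = -2.6 - 0.5×(-5) = -2.6 - (-2.5) = -0.1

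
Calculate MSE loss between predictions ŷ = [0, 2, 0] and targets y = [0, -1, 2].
MSE = 4.333

MSE = (1/3)((0-0)² + (2--1)² + (0-2)²) = (1/3)(0 + 9 + 4) = 4.333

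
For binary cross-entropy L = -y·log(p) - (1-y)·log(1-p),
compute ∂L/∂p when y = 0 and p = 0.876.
∂L/∂p = 8.065

∂L/∂p = -y/p + (1-y)/(1-p) = 0 + 1/0.124 = 8.065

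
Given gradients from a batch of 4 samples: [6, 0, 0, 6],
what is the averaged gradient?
Average gradient = 3

Average = (1/4)(6 + 0 + 0 + 6) = 12/4 = 3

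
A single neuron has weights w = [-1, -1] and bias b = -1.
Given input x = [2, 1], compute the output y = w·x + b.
y = -4

y = (-1)(2) + (-1)(1) + -1 = -4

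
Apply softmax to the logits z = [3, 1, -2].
p = [0.8756, 0.1185, 0.0059]

exp(z) = [20.09, 2.718, 0.1353]
Sum = 22.94
p = [0.8756, 0.1185, 0.0059]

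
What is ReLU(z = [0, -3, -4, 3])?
h = [0, 0, 0, 3]

ReLU applied element-wise: max(0,0)=0, max(0,-3)=0, max(0,-4)=0, max(0,3)=3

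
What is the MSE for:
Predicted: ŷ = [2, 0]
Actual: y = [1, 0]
MSE = 0.5

MSE = (1/2)((2-1)² + (0-0)²) = (1/2)(1 + 0) = 0.5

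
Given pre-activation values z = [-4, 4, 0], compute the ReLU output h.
h = [0, 4, 0]

ReLU applied element-wise: max(0,-4)=0, max(0,4)=4, max(0,0)=0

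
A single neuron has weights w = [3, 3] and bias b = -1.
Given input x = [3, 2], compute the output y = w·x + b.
y = 14

y = (3)(3) + (3)(2) + -1 = 14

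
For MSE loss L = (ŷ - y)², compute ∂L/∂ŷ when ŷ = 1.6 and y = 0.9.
∂L/∂ŷ = 1.4

∂L/∂ŷ = 2(ŷ - y) = 2(1.6 - 0.9) = 2(0.7) = 1.4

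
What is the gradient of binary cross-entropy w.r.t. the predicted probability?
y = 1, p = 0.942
∂L/∂p = -1.062

∂L/∂p = -y/p + (1-y)/(1-p) = -1/0.942 + 0 = -1.062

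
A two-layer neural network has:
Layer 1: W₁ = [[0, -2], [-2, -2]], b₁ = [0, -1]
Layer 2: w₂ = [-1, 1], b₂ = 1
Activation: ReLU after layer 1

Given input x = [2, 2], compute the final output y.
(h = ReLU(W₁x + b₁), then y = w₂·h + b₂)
y = 1

Layer 1 pre-activation: z₁ = [-4, -9]
After ReLU: h = [0, 0]
Layer 2 output: y = -1×0 + 1×0 + 1 = 1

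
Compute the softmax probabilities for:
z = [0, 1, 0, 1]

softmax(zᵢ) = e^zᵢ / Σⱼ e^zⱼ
p = [0.1345, 0.3655, 0.1345, 0.3655]

exp(z) = [1, 2.718, 1, 2.718]
Sum = 7.437
p = [0.1345, 0.3655, 0.1345, 0.3655]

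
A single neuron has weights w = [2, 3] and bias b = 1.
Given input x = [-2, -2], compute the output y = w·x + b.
y = -9

y = (2)(-2) + (3)(-2) + 1 = -9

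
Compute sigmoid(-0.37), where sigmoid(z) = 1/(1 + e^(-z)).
0.4085

sigmoid(-0.37) = 1/(1 + e^(0.37)) = 1/(1 + 1.448) = 0.4085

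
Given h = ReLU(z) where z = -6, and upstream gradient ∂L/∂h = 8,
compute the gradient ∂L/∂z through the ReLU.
∂L/∂z = 0

h = ReLU(-6) = 0
Since z < 0: ∂h/∂z = 0
∂L/∂z = ∂L/∂h · ∂h/∂z = 8 × 0 = 0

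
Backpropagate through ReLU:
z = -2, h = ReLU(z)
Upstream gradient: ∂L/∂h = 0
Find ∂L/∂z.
∂L/∂z = 0

h = ReLU(-2) = 0
Since z < 0: ∂h/∂z = 0
∂L/∂z = ∂L/∂h · ∂h/∂z = 0 × 0 = 0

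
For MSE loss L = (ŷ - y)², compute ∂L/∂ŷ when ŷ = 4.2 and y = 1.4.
∂L/∂ŷ = 5.6

∂L/∂ŷ = 2(ŷ - y) = 2(4.2 - 1.4) = 2(2.8) = 5.6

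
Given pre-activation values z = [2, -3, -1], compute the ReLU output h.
h = [2, 0, 0]

ReLU applied element-wise: max(0,2)=2, max(0,-3)=0, max(0,-1)=0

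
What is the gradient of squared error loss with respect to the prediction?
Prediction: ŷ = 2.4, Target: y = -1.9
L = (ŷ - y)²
∂L/∂ŷ = 8.6

∂L/∂ŷ = 2(ŷ - y) = 2(2.4 - -1.9) = 2(4.3) = 8.6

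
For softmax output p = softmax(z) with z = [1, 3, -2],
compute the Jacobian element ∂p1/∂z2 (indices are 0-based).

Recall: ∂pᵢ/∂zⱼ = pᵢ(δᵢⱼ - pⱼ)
∂p1/∂z2 = -0.005166

p = softmax(z) = [0.1185, 0.8756, 0.0059]
p1 = 0.8756, p2 = 0.0059

∂p1/∂z2 = -p1 × p2 = -0.8756 × 0.0059 = -0.005166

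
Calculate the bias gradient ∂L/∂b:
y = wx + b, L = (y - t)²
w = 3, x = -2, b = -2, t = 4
∂L/∂b = -24

y = wx + b = (3)(-2) + -2 = -8
∂L/∂y = 2(y - t) = 2(-8 - 4) = -24
∂y/∂b = 1
∂L/∂b = ∂L/∂y · ∂y/∂b = -24 × 1 = -24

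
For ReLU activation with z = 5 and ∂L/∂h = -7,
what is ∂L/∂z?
∂L/∂z = -7

h = ReLU(5) = 5
Since z > 0: ∂h/∂z = 1
∂L/∂z = ∂L/∂h · ∂h/∂z = -7 × 1 = -7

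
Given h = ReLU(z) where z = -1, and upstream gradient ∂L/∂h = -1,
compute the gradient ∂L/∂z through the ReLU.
∂L/∂z = 0

h = ReLU(-1) = 0
Since z < 0: ∂h/∂z = 0
∂L/∂z = ∂L/∂h · ∂h/∂z = -1 × 0 = 0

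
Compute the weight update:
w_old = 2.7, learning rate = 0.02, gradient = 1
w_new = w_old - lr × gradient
w_new = 2.68

w_new = w - η·∂L/∂w = 2.7 - 0.02×(1) = 2.7 - (0.02) = 2.68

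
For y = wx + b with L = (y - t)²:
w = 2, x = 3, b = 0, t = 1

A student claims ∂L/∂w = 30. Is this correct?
Correct

y = (2)(3) + 0 = 6
∂L/∂y = 2(y - t) = 2(6 - 1) = 10
∂y/∂w = x = 3
∂L/∂w = 10 × 3 = 30

Claimed value: 30
Correct: The correct gradient is 30.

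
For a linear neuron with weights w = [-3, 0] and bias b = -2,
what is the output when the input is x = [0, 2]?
y = -2

y = (-3)(0) + (0)(2) + -2 = -2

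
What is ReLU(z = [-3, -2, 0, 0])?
h = [0, 0, 0, 0]

ReLU applied element-wise: max(0,-3)=0, max(0,-2)=0, max(0,0)=0, max(0,0)=0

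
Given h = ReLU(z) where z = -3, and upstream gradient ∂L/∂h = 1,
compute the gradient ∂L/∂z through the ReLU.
∂L/∂z = 0

h = ReLU(-3) = 0
Since z < 0: ∂h/∂z = 0
∂L/∂z = ∂L/∂h · ∂h/∂z = 1 × 0 = 0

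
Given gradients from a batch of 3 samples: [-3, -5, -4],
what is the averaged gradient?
Average gradient = -4

Average = (1/3)(-3 + -5 + -4) = -12/3 = -4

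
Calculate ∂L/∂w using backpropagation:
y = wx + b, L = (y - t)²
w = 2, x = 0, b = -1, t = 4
∂L/∂w = 0

y = wx + b = (2)(0) + -1 = -1
∂L/∂y = 2(y - t) = 2(-1 - 4) = -10
∂y/∂w = x = 0
∂L/∂w = ∂L/∂y · ∂y/∂w = -10 × 0 = 0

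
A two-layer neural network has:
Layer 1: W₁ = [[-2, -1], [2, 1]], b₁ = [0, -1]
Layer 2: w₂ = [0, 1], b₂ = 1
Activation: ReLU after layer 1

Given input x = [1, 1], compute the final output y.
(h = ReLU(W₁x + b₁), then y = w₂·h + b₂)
y = 3

Layer 1 pre-activation: z₁ = [-3, 2]
After ReLU: h = [0, 2]
Layer 2 output: y = 0×0 + 1×2 + 1 = 3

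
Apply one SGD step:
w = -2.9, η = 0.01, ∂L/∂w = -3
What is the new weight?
w_new = -2.87

w_new = w - η·∂L/∂w = -2.9 - 0.01×(-3) = -2.9 - (-0.03) = -2.87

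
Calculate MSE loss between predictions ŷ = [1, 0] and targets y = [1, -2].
MSE = 2

MSE = (1/2)((1-1)² + (0--2)²) = (1/2)(0 + 4) = 2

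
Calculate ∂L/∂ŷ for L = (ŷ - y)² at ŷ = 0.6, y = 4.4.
∂L/∂ŷ = -7.6

∂L/∂ŷ = 2(ŷ - y) = 2(0.6 - 4.4) = 2(-3.8) = -7.6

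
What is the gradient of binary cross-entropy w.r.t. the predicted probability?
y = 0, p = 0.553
∂L/∂p = 2.237

∂L/∂p = -y/p + (1-y)/(1-p) = 0 + 1/0.447 = 2.237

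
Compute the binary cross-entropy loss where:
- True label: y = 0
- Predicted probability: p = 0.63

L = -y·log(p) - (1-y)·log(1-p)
L = 0.9943

L = -0·log(0.63) - 1·log(0.37) = -log(0.37) = 0.9943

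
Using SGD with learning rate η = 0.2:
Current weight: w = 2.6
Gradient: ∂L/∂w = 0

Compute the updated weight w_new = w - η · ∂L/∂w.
w_new = 2.6

w_new = w - η·∂L/∂w = 2.6 - 0.2×(0) = 2.6 - (0) = 2.6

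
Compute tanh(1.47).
0.8996

tanh(1.47) = (e^(1.47) - e^(-1.47))/(e^(1.47) + e^(-1.47)) = 0.8996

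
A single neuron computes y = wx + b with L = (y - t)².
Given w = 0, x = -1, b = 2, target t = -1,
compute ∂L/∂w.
∂L/∂w = -6

y = wx + b = (0)(-1) + 2 = 2
∂L/∂y = 2(y - t) = 2(2 - -1) = 6
∂y/∂w = x = -1
∂L/∂w = ∂L/∂y · ∂y/∂w = 6 × -1 = -6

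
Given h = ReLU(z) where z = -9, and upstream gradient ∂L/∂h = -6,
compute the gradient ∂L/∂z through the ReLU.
∂L/∂z = 0

h = ReLU(-9) = 0
Since z < 0: ∂h/∂z = 0
∂L/∂z = ∂L/∂h · ∂h/∂z = -6 × 0 = 0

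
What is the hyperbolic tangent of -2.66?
-0.9903

tanh(-2.66) = (e^(-2.66) - e^(2.66))/(e^(-2.66) + e^(2.66)) = -0.9903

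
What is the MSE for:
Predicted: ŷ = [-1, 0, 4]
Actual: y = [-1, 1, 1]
MSE = 3.333

MSE = (1/3)((-1--1)² + (0-1)² + (4-1)²) = (1/3)(0 + 1 + 9) = 3.333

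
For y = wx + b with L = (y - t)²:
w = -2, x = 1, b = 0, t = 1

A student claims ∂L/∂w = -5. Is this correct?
Incorrect

y = (-2)(1) + 0 = -2
∂L/∂y = 2(y - t) = 2(-2 - 1) = -6
∂y/∂w = x = 1
∂L/∂w = -6 × 1 = -6

Claimed value: -5
Incorrect: The correct gradient is -6.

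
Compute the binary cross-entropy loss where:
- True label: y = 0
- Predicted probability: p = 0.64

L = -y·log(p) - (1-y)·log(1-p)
L = 1.022

L = -0·log(0.64) - 1·log(0.36) = -log(0.36) = 1.022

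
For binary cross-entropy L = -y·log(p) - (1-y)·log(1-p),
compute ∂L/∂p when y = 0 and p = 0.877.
∂L/∂p = 8.13

∂L/∂p = -y/p + (1-y)/(1-p) = 0 + 1/0.123 = 8.13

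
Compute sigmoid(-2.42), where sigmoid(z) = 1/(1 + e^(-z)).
0.08166

sigmoid(-2.42) = 1/(1 + e^(2.42)) = 1/(1 + 11.25) = 0.08166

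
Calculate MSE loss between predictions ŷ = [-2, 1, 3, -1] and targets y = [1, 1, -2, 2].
MSE = 10.75

MSE = (1/4)((-2-1)² + (1-1)² + (3--2)² + (-1-2)²) = (1/4)(9 + 0 + 25 + 9) = 10.75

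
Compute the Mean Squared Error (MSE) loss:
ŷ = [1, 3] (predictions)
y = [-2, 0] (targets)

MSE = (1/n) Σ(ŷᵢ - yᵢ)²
MSE = 9

MSE = (1/2)((1--2)² + (3-0)²) = (1/2)(9 + 9) = 9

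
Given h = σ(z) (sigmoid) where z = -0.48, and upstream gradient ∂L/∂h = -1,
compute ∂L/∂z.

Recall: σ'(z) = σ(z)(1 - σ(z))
∂L/∂z = -0.2361

σ(-0.48) = 0.3823
σ'(-0.48) = σ(-0.48)(1 - σ(-0.48)) = 0.3823 × 0.6177 = 0.2361
∂L/∂z = ∂L/∂h · σ'(z) = -1 × 0.2361 = -0.2361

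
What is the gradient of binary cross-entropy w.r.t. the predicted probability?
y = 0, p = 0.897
∂L/∂p = 9.709

∂L/∂p = -y/p + (1-y)/(1-p) = 0 + 1/0.103 = 9.709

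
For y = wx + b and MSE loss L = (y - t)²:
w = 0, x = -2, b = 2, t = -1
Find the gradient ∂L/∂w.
∂L/∂w = -12

y = wx + b = (0)(-2) + 2 = 2
∂L/∂y = 2(y - t) = 2(2 - -1) = 6
∂y/∂w = x = -2
∂L/∂w = ∂L/∂y · ∂y/∂w = 6 × -2 = -12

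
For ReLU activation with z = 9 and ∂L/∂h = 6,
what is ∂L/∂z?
∂L/∂z = 6

h = ReLU(9) = 9
Since z > 0: ∂h/∂z = 1
∂L/∂z = ∂L/∂h · ∂h/∂z = 6 × 1 = 6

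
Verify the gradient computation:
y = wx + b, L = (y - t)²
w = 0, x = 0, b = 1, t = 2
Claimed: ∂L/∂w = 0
Correct

y = (0)(0) + 1 = 1
∂L/∂y = 2(y - t) = 2(1 - 2) = -2
∂y/∂w = x = 0
∂L/∂w = -2 × 0 = 0

Claimed value: 0
Correct: The correct gradient is 0.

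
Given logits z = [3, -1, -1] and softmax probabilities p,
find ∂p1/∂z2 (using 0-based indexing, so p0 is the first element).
∂p1/∂z2 = -0.0003122

p = softmax(z) = [0.9647, 0.01767, 0.01767]
p1 = 0.01767, p2 = 0.01767

∂p1/∂z2 = -p1 × p2 = -0.01767 × 0.01767 = -0.0003122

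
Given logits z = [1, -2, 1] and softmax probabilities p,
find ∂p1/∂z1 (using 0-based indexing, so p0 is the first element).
∂p1/∂z1 = 0.0237

p = softmax(z) = [0.4879, 0.02429, 0.4879]
p1 = 0.02429

∂p1/∂z1 = p1(1 - p1) = 0.02429 × (1 - 0.02429) = 0.0237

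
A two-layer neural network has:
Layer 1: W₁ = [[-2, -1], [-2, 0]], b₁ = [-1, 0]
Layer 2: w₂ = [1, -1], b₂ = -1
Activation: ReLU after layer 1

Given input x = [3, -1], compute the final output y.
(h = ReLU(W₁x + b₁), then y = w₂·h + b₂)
y = -1

Layer 1 pre-activation: z₁ = [-6, -6]
After ReLU: h = [0, 0]
Layer 2 output: y = 1×0 + -1×0 + -1 = -1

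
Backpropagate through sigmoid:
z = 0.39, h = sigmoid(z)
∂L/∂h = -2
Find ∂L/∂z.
∂L/∂z = -0.4815

σ(0.39) = 0.5963
σ'(0.39) = σ(0.39)(1 - σ(0.39)) = 0.5963 × 0.4037 = 0.2407
∂L/∂z = ∂L/∂h · σ'(z) = -2 × 0.2407 = -0.4815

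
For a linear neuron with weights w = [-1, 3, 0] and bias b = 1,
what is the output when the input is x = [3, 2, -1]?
y = 4

y = (-1)(3) + (3)(2) + (0)(-1) + 1 = 4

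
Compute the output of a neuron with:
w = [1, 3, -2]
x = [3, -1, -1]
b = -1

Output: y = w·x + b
y = 1

y = (1)(3) + (3)(-1) + (-2)(-1) + -1 = 1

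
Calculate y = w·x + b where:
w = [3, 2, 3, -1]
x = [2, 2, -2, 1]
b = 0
y = 3

y = (3)(2) + (2)(2) + (3)(-2) + (-1)(1) + 0 = 3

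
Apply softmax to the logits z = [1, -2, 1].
p = [0.4879, 0.0243, 0.4879]

exp(z) = [2.718, 0.1353, 2.718]
Sum = 5.572
p = [0.4879, 0.0243, 0.4879]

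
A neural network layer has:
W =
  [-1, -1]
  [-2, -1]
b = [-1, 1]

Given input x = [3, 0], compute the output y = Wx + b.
y = [-4, -5]

Wx = [-1×3 + -1×0, -2×3 + -1×0]
   = [-3, -6]
y = Wx + b = [-3 + -1, -6 + 1] = [-4, -5]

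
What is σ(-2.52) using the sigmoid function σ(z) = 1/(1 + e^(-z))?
0.07447

sigmoid(-2.52) = 1/(1 + e^(2.52)) = 1/(1 + 12.43) = 0.07447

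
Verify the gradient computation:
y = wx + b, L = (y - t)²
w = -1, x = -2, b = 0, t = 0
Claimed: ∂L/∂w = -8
Correct

y = (-1)(-2) + 0 = 2
∂L/∂y = 2(y - t) = 2(2 - 0) = 4
∂y/∂w = x = -2
∂L/∂w = 4 × -2 = -8

Claimed value: -8
Correct: The correct gradient is -8.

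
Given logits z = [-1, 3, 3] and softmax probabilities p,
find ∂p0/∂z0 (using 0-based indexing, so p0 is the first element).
∂p0/∂z0 = 0.008992

p = softmax(z) = [0.009075, 0.4955, 0.4955]
p0 = 0.009075

∂p0/∂z0 = p0(1 - p0) = 0.009075 × (1 - 0.009075) = 0.008992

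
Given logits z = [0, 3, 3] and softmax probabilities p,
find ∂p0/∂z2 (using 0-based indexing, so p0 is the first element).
∂p0/∂z2 = -0.01185

p = softmax(z) = [0.02429, 0.4879, 0.4879]
p0 = 0.02429, p2 = 0.4879

∂p0/∂z2 = -p0 × p2 = -0.02429 × 0.4879 = -0.01185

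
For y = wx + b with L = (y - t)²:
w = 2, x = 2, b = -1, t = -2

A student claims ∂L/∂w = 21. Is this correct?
Incorrect

y = (2)(2) + -1 = 3
∂L/∂y = 2(y - t) = 2(3 - -2) = 10
∂y/∂w = x = 2
∂L/∂w = 10 × 2 = 20

Claimed value: 21
Incorrect: The correct gradient is 20.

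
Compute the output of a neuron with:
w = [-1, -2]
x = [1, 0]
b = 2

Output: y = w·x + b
y = 1

y = (-1)(1) + (-2)(0) + 2 = 1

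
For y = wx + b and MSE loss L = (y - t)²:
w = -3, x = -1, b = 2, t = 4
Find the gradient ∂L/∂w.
∂L/∂w = -2

y = wx + b = (-3)(-1) + 2 = 5
∂L/∂y = 2(y - t) = 2(5 - 4) = 2
∂y/∂w = x = -1
∂L/∂w = ∂L/∂y · ∂y/∂w = 2 × -1 = -2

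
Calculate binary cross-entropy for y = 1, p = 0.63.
L = 0.462

L = -1·log(0.63) - 0·log(0.37) = -log(0.63) = 0.462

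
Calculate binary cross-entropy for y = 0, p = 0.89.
L = 2.207

L = -0·log(0.89) - 1·log(0.11) = -log(0.11) = 2.207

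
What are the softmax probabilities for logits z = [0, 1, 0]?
p = [0.2119, 0.5761, 0.2119]

exp(z) = [1, 2.718, 1]
Sum = 4.718
p = [0.2119, 0.5761, 0.2119]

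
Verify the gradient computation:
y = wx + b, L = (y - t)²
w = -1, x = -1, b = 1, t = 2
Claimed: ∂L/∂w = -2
Incorrect

y = (-1)(-1) + 1 = 2
∂L/∂y = 2(y - t) = 2(2 - 2) = 0
∂y/∂w = x = -1
∂L/∂w = 0 × -1 = 0

Claimed value: -2
Incorrect: The correct gradient is 0.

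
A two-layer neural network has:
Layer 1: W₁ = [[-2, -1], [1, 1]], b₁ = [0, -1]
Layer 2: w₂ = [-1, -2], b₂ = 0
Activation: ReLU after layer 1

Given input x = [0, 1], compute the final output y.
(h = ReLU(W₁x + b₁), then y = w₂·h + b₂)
y = 0

Layer 1 pre-activation: z₁ = [-1, 0]
After ReLU: h = [0, 0]
Layer 2 output: y = -1×0 + -2×0 + 0 = 0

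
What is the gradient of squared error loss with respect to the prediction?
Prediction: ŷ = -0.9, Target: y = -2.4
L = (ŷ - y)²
∂L/∂ŷ = 3.0

∂L/∂ŷ = 2(ŷ - y) = 2(-0.9 - -2.4) = 2(1.5) = 3.0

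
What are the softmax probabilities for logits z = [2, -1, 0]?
p = [0.8438, 0.042, 0.1142]

exp(z) = [7.389, 0.3679, 1]
Sum = 8.757
p = [0.8438, 0.042, 0.1142]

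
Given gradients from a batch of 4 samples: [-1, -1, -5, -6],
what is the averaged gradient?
Average gradient = -3.25

Average = (1/4)(-1 + -1 + -5 + -6) = -13/4 = -3.25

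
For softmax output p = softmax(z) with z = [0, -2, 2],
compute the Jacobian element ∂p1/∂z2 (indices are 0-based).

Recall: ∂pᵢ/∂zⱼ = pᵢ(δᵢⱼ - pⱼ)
∂p1/∂z2 = -0.01376

p = softmax(z) = [0.1173, 0.01588, 0.8668]
p1 = 0.01588, p2 = 0.8668

∂p1/∂z2 = -p1 × p2 = -0.01588 × 0.8668 = -0.01376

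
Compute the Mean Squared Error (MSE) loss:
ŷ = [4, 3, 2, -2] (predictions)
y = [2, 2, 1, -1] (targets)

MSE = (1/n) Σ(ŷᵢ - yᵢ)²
MSE = 1.75

MSE = (1/4)((4-2)² + (3-2)² + (2-1)² + (-2--1)²) = (1/4)(4 + 1 + 1 + 1) = 1.75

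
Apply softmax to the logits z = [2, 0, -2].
p = [0.8668, 0.1173, 0.0159]

exp(z) = [7.389, 1, 0.1353]
Sum = 8.524
p = [0.8668, 0.1173, 0.0159]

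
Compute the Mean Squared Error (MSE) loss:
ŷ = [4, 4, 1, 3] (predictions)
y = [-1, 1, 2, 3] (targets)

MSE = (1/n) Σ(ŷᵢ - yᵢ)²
MSE = 8.75

MSE = (1/4)((4--1)² + (4-1)² + (1-2)² + (3-3)²) = (1/4)(25 + 9 + 1 + 0) = 8.75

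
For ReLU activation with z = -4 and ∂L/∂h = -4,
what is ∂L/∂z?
∂L/∂z = 0

h = ReLU(-4) = 0
Since z < 0: ∂h/∂z = 0
∂L/∂z = ∂L/∂h · ∂h/∂z = -4 × 0 = 0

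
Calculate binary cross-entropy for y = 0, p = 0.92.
L = 2.526

L = -0·log(0.92) - 1·log(0.08) = -log(0.08) = 2.526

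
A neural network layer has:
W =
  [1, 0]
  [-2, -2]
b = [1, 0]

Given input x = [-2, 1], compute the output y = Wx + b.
y = [-1, 2]

Wx = [1×-2 + 0×1, -2×-2 + -2×1]
   = [-2, 2]
y = Wx + b = [-2 + 1, 2 + 0] = [-1, 2]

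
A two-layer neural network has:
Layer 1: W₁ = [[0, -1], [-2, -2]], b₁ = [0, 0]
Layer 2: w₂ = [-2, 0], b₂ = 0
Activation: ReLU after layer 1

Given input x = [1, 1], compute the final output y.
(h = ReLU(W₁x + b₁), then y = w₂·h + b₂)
y = 0

Layer 1 pre-activation: z₁ = [-1, -4]
After ReLU: h = [0, 0]
Layer 2 output: y = -2×0 + 0×0 + 0 = 0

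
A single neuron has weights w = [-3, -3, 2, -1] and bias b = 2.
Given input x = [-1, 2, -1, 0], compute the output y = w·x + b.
y = -3

y = (-3)(-1) + (-3)(2) + (2)(-1) + (-1)(0) + 2 = -3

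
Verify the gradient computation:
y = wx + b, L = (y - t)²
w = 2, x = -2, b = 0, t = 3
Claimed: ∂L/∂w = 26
Incorrect

y = (2)(-2) + 0 = -4
∂L/∂y = 2(y - t) = 2(-4 - 3) = -14
∂y/∂w = x = -2
∂L/∂w = -14 × -2 = 28

Claimed value: 26
Incorrect: The correct gradient is 28.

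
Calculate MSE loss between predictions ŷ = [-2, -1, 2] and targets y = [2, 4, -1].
MSE = 16.67

MSE = (1/3)((-2-2)² + (-1-4)² + (2--1)²) = (1/3)(16 + 25 + 9) = 16.67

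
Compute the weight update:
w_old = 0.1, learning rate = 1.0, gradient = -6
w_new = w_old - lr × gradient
w_new = 6.1

w_new = w - η·∂L/∂w = 0.1 - 1.0×(-6) = 0.1 - (-6) = 6.1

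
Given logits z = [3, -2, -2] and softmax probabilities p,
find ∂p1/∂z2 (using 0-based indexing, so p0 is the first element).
∂p1/∂z2 = -4.42e-05

p = softmax(z) = [0.9867, 0.006648, 0.006648]
p1 = 0.006648, p2 = 0.006648

∂p1/∂z2 = -p1 × p2 = -0.006648 × 0.006648 = -4.42e-05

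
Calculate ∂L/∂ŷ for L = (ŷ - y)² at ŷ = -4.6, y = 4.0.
∂L/∂ŷ = -17.2

∂L/∂ŷ = 2(ŷ - y) = 2(-4.6 - 4.0) = 2(-8.6) = -17.2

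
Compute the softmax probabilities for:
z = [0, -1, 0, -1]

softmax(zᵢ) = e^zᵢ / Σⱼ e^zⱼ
p = [0.3655, 0.1345, 0.3655, 0.1345]

exp(z) = [1, 0.3679, 1, 0.3679]
Sum = 2.736
p = [0.3655, 0.1345, 0.3655, 0.1345]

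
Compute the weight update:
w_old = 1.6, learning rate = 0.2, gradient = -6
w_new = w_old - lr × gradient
w_new = 2.8

w_new = w - η·∂L/∂w = 1.6 - 0.2×(-6) = 1.6 - (-1.2) = 2.8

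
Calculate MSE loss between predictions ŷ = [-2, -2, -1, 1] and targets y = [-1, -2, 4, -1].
MSE = 7.5

MSE = (1/4)((-2--1)² + (-2--2)² + (-1-4)² + (1--1)²) = (1/4)(1 + 0 + 25 + 4) = 7.5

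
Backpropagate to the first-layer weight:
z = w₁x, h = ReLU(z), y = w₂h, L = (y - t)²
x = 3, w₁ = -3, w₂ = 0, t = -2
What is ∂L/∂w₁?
∂L/∂w₁ = 0

Forward pass:
z = w₁x = -3×3 = -9
h = ReLU(-9) = 0
y = w₂h = 0×0 = 0

Backward pass:
∂L/∂y = 2(y - t) = 2(0 - -2) = 4
∂y/∂h = w₂ = 0
∂h/∂z = 0 (ReLU derivative)
∂z/∂w₁ = x = 3

∂L/∂w₁ = 4 × 0 × 0 × 3 = 0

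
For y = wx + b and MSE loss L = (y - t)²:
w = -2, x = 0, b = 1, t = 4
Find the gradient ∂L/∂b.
∂L/∂b = -6

y = wx + b = (-2)(0) + 1 = 1
∂L/∂y = 2(y - t) = 2(1 - 4) = -6
∂y/∂b = 1
∂L/∂b = ∂L/∂y · ∂y/∂b = -6 × 1 = -6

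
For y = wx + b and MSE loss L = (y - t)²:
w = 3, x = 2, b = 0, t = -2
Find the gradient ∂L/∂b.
∂L/∂b = 16

y = wx + b = (3)(2) + 0 = 6
∂L/∂y = 2(y - t) = 2(6 - -2) = 16
∂y/∂b = 1
∂L/∂b = ∂L/∂y · ∂y/∂b = 16 × 1 = 16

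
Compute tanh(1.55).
0.9138

tanh(1.55) = (e^(1.55) - e^(-1.55))/(e^(1.55) + e^(-1.55)) = 0.9138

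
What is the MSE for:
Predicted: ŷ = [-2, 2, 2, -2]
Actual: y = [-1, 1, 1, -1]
MSE = 1

MSE = (1/4)((-2--1)² + (2-1)² + (2-1)² + (-2--1)²) = (1/4)(1 + 1 + 1 + 1) = 1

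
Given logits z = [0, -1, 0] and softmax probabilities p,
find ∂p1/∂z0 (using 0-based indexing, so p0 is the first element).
∂p1/∂z0 = -0.06561

p = softmax(z) = [0.4223, 0.1554, 0.4223]
p1 = 0.1554, p0 = 0.4223

∂p1/∂z0 = -p1 × p0 = -0.1554 × 0.4223 = -0.06561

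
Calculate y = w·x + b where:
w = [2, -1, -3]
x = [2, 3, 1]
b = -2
y = -4

y = (2)(2) + (-1)(3) + (-3)(1) + -2 = -4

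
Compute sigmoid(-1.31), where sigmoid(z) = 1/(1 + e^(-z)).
0.2125

sigmoid(-1.31) = 1/(1 + e^(1.31)) = 1/(1 + 3.706) = 0.2125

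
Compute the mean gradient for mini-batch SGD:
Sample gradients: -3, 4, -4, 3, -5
Average gradient = -1

Average = (1/5)(-3 + 4 + -4 + 3 + -5) = -5/5 = -1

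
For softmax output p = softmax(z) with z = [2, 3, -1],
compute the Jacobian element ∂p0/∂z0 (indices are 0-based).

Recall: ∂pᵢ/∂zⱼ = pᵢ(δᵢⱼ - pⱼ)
∂p0/∂z0 = 0.195

p = softmax(z) = [0.2654, 0.7214, 0.01321]
p0 = 0.2654

∂p0/∂z0 = p0(1 - p0) = 0.2654 × (1 - 0.2654) = 0.195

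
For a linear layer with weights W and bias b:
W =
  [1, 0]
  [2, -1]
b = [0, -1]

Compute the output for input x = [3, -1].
y = [3, 6]

Wx = [1×3 + 0×-1, 2×3 + -1×-1]
   = [3, 7]
y = Wx + b = [3 + 0, 7 + -1] = [3, 6]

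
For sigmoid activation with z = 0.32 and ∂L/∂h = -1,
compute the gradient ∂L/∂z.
∂L/∂z = -0.2437

σ(0.32) = 0.5793
σ'(0.32) = σ(0.32)(1 - σ(0.32)) = 0.5793 × 0.4207 = 0.2437
∂L/∂z = ∂L/∂h · σ'(z) = -1 × 0.2437 = -0.2437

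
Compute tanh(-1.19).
-0.8306

tanh(-1.19) = (e^(-1.19) - e^(1.19))/(e^(-1.19) + e^(1.19)) = -0.8306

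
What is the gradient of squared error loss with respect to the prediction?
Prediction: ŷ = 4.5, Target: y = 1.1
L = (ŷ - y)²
∂L/∂ŷ = 6.8

∂L/∂ŷ = 2(ŷ - y) = 2(4.5 - 1.1) = 2(3.4) = 6.8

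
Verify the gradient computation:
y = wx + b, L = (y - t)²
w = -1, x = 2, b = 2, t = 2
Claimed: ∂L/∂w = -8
Correct

y = (-1)(2) + 2 = 0
∂L/∂y = 2(y - t) = 2(0 - 2) = -4
∂y/∂w = x = 2
∂L/∂w = -4 × 2 = -8

Claimed value: -8
Correct: The correct gradient is -8.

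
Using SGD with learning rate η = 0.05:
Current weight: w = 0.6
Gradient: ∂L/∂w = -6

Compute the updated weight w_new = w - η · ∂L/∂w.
w_new = 0.9

w_new = w - η·∂L/∂w = 0.6 - 0.05×(-6) = 0.6 - (-0.3) = 0.9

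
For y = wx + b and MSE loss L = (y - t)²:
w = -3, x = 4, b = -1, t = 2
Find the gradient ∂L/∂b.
∂L/∂b = -30

y = wx + b = (-3)(4) + -1 = -13
∂L/∂y = 2(y - t) = 2(-13 - 2) = -30
∂y/∂b = 1
∂L/∂b = ∂L/∂y · ∂y/∂b = -30 × 1 = -30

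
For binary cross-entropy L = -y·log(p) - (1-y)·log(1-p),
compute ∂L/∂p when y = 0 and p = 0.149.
∂L/∂p = 1.175

∂L/∂p = -y/p + (1-y)/(1-p) = 0 + 1/0.851 = 1.175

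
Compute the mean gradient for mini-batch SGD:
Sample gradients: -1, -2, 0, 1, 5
Average gradient = 0.6

Average = (1/5)(-1 + -2 + 0 + 1 + 5) = 3/5 = 0.6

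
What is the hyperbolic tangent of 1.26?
0.8511

tanh(1.26) = (e^(1.26) - e^(-1.26))/(e^(1.26) + e^(-1.26)) = 0.8511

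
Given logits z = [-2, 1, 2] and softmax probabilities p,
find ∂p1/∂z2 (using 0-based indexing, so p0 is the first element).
∂p1/∂z2 = -0.1915

p = softmax(z) = [0.01321, 0.2654, 0.7214]
p1 = 0.2654, p2 = 0.7214

∂p1/∂z2 = -p1 × p2 = -0.2654 × 0.7214 = -0.1915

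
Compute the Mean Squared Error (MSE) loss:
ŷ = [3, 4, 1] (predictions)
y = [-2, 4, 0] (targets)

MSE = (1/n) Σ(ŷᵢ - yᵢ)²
MSE = 8.667

MSE = (1/3)((3--2)² + (4-4)² + (1-0)²) = (1/3)(25 + 0 + 1) = 8.667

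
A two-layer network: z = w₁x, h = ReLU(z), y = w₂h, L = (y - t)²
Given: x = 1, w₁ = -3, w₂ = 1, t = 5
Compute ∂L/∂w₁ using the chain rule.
∂L/∂w₁ = 0

Forward pass:
z = w₁x = -3×1 = -3
h = ReLU(-3) = 0
y = w₂h = 1×0 = 0

Backward pass:
∂L/∂y = 2(y - t) = 2(0 - 5) = -10
∂y/∂h = w₂ = 1
∂h/∂z = 0 (ReLU derivative)
∂z/∂w₁ = x = 1

∂L/∂w₁ = -10 × 1 × 0 × 1 = 0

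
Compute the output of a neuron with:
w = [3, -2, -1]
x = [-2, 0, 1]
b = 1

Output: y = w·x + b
y = -6

y = (3)(-2) + (-2)(0) + (-1)(1) + 1 = -6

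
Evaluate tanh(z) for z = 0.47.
0.4382

tanh(0.47) = (e^(0.47) - e^(-0.47))/(e^(0.47) + e^(-0.47)) = 0.4382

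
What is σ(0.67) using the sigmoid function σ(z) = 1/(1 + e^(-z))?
0.6615

sigmoid(0.67) = 1/(1 + e^(-0.67)) = 1/(1 + 0.5117) = 0.6615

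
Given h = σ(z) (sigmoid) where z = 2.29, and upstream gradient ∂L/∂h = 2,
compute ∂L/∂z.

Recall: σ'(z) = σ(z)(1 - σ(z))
∂L/∂z = 0.167

σ(2.29) = 0.908
σ'(2.29) = σ(2.29)(1 - σ(2.29)) = 0.908 × 0.09195 = 0.0835
∂L/∂z = ∂L/∂h · σ'(z) = 2 × 0.0835 = 0.167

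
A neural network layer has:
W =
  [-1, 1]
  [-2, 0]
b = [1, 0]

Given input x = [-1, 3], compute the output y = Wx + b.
y = [5, 2]

Wx = [-1×-1 + 1×3, -2×-1 + 0×3]
   = [4, 2]
y = Wx + b = [4 + 1, 2 + 0] = [5, 2]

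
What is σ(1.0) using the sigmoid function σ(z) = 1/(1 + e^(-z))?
0.7311

sigmoid(1.0) = 1/(1 + e^(-1.0)) = 1/(1 + 0.3679) = 0.7311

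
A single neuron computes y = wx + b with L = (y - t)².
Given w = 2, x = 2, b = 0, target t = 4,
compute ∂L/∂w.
∂L/∂w = 0

y = wx + b = (2)(2) + 0 = 4
∂L/∂y = 2(y - t) = 2(4 - 4) = 0
∂y/∂w = x = 2
∂L/∂w = ∂L/∂y · ∂y/∂w = 0 × 2 = 0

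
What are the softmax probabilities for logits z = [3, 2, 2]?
p = [0.5761, 0.2119, 0.2119]

exp(z) = [20.09, 7.389, 7.389]
Sum = 34.86
p = [0.5761, 0.2119, 0.2119]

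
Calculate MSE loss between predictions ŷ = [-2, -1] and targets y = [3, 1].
MSE = 14.5

MSE = (1/2)((-2-3)² + (-1-1)²) = (1/2)(25 + 4) = 14.5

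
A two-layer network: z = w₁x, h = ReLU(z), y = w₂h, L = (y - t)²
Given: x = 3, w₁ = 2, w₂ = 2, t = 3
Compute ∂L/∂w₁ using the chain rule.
∂L/∂w₁ = 108

Forward pass:
z = w₁x = 2×3 = 6
h = ReLU(6) = 6
y = w₂h = 2×6 = 12

Backward pass:
∂L/∂y = 2(y - t) = 2(12 - 3) = 18
∂y/∂h = w₂ = 2
∂h/∂z = 1 (ReLU derivative)
∂z/∂w₁ = x = 3

∂L/∂w₁ = 18 × 2 × 1 × 3 = 108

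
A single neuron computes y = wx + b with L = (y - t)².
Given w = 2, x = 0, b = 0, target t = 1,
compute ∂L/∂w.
∂L/∂w = 0

y = wx + b = (2)(0) + 0 = 0
∂L/∂y = 2(y - t) = 2(0 - 1) = -2
∂y/∂w = x = 0
∂L/∂w = ∂L/∂y · ∂y/∂w = -2 × 0 = 0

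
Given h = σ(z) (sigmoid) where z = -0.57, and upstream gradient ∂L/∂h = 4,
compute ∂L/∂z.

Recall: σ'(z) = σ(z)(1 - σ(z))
∂L/∂z = 0.923

σ(-0.57) = 0.3612
σ'(-0.57) = σ(-0.57)(1 - σ(-0.57)) = 0.3612 × 0.6388 = 0.2307
∂L/∂z = ∂L/∂h · σ'(z) = 4 × 0.2307 = 0.923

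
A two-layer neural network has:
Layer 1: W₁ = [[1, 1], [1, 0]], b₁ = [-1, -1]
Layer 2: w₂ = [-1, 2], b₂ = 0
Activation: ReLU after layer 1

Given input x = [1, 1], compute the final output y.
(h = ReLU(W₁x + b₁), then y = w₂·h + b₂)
y = -1

Layer 1 pre-activation: z₁ = [1, 0]
After ReLU: h = [1, 0]
Layer 2 output: y = -1×1 + 2×0 + 0 = -1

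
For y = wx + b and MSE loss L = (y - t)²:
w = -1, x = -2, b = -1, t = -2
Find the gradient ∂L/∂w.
∂L/∂w = -12

y = wx + b = (-1)(-2) + -1 = 1
∂L/∂y = 2(y - t) = 2(1 - -2) = 6
∂y/∂w = x = -2
∂L/∂w = ∂L/∂y · ∂y/∂w = 6 × -2 = -12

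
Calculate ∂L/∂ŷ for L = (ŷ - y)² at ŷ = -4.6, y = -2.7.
∂L/∂ŷ = -3.8

∂L/∂ŷ = 2(ŷ - y) = 2(-4.6 - -2.7) = 2(-1.9) = -3.8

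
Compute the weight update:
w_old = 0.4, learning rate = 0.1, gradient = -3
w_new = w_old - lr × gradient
w_new = 0.7

w_new = w - η·∂L/∂w = 0.4 - 0.1×(-3) = 0.4 - (-0.3) = 0.7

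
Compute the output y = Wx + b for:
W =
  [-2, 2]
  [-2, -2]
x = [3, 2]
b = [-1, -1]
y = [-3, -11]

Wx = [-2×3 + 2×2, -2×3 + -2×2]
   = [-2, -10]
y = Wx + b = [-2 + -1, -10 + -1] = [-3, -11]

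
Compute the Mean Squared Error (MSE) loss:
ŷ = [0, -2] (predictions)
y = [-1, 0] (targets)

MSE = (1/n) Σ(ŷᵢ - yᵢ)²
MSE = 2.5

MSE = (1/2)((0--1)² + (-2-0)²) = (1/2)(1 + 4) = 2.5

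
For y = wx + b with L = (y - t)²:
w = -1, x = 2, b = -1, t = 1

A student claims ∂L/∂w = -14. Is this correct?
Incorrect

y = (-1)(2) + -1 = -3
∂L/∂y = 2(y - t) = 2(-3 - 1) = -8
∂y/∂w = x = 2
∂L/∂w = -8 × 2 = -16

Claimed value: -14
Incorrect: The correct gradient is -16.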